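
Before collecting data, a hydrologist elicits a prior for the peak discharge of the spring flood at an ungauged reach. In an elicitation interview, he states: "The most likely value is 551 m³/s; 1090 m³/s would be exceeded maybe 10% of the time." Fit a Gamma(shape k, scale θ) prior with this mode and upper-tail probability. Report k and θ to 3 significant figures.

Gamma(k,θ) with k>1 has mode (k−1)θ, so θ = 551/(k−1).
Need P(X < 1090) = 0.9 with θ tied to k this way. Start at k = 2, θ = 551: P(X<1090) ≈ 0.588.
Too low — raise k to concentrate. Iterating converges to k ≈ 5.12.
Then θ = 551/(5.12−1) ≈ 134.

k ≈ 5.12, θ ≈ 134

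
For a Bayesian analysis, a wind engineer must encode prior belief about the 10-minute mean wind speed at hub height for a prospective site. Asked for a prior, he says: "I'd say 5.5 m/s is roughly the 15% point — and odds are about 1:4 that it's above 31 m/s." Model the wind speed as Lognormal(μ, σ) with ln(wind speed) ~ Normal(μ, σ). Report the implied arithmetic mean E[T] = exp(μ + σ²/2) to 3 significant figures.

E[T] ≈ 21.8 m/s

If T ~ Lognormal(μ,σ) then ln T ~ Normal(μ,σ), so the p-quantile of ln T is μ + z_p·σ.
ln(5.5) = 1.705 and ln(31) = 3.434; z_{0.15} = -1.036, z_{0.8} = 0.8416.
σ = (3.434 − 1.705)/(0.8416 − (-1.036)) = 0.921.
μ = 1.705 − (-1.036)·0.921 = 2.659.
E[T] = exp(μ + σ²/2) = exp(2.659 + 0.4239) = 21.8 m/s.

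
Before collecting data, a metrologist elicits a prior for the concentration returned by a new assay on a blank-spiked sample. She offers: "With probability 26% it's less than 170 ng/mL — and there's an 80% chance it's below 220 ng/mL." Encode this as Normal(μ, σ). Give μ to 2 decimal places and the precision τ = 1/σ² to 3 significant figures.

μ = 191.66, τ = 0.000882

The p-quantile of Normal(μ,σ) is μ + z_p·σ, with z_{0.26} = -0.6433 and z_{0.8} = 0.8416.
Eliminate σ: μ = (z₂·x₁ − z₁·x₂)/(z₂ − z₁) = (0.8416·170 − (-0.6433)·220)/1.485 = 191.66.
Then σ = (x₂ − x₁)/(z₂ − z₁) = (220 − 170)/1.485 = 33.67.
Precision τ = 1/σ² = 1/33.67² = 0.000882.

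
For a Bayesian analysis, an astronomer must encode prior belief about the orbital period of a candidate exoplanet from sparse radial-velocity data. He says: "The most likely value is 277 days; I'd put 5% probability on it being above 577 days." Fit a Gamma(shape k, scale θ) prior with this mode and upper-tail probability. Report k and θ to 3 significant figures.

Gamma(k,θ) with k>1 has mode (k−1)θ, so θ = 277/(k−1).
Need P(X < 577) = 0.95 with θ tied to k this way. Start at k = 2, θ = 277: P(X<577) ≈ 0.616.
Too low — raise k to concentrate. Iterating converges to k ≈ 6.13.
Then θ = 277/(6.13−1) ≈ 54.

k ≈ 6.13, θ ≈ 54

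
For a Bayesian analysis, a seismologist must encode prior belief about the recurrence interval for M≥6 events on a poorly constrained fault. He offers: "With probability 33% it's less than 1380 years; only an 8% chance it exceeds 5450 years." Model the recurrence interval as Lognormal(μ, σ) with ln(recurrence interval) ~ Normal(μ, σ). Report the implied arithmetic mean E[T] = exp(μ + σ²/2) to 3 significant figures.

E[T] ≈ 2530 years

If T ~ Lognormal(μ,σ) then ln T ~ Normal(μ,σ), so the p-quantile of ln T is μ + z_p·σ.
ln(1380) = 7.23 and ln(5450) = 8.603; z_{0.33} = -0.4399, z_{0.92} = 1.405.
σ = (8.603 − 7.23)/(1.405 − (-0.4399)) = 0.744.
μ = 7.23 − (-0.4399)·0.744 = 7.557.
E[T] = exp(μ + σ²/2) = exp(7.557 + 0.2771) = 2530 years.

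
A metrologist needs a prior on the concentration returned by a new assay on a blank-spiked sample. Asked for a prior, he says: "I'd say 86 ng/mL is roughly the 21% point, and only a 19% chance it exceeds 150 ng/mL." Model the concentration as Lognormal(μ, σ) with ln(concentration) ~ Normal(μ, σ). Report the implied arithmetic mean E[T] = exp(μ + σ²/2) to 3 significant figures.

E[T] ≈ 119 ng/mL

If T ~ Lognormal(μ,σ) then ln T ~ Normal(μ,σ), so the p-quantile of ln T is μ + z_p·σ.
ln(86) = 4.454 and ln(150) = 5.011; z_{0.21} = -0.8064, z_{0.81} = 0.8779.
σ = (5.011 − 4.454)/(0.8779 − (-0.8064)) = 0.330.
μ = 4.454 − (-0.8064)·0.330 = 4.721.
E[T] = exp(μ + σ²/2) = exp(4.721 + 0.0545) = 119 ng/mL.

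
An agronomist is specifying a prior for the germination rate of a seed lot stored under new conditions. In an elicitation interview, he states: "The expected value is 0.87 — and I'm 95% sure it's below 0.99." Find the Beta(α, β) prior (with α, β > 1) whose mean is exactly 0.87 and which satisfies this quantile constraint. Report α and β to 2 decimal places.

With mean 0.87 fixed, write α = 0.87s, β = 0.13s where s = α+β.
Need P(θ < 0.99) = 0.95 under Beta(0.87s, 0.13s). Normal approximation: (q−m)/√(m(1−m)/s) ≈ z_{0.95} = 1.64, so s ≈ 0.87·0.13·(1.64)²/(0.99−0.87)² = 21.2.
At s = 21.2: P(θ<0.99) ≈ 0.998. Adjusting to match 0.95 gives s ≈ 8.66.
So α = 0.87·8.66 ≈ 7.54, β = 0.13·8.66 ≈ 1.13.

α ≈ 7.54, β ≈ 1.13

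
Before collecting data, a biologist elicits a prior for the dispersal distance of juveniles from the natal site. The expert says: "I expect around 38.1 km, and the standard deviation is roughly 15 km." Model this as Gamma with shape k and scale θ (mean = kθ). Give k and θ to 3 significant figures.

For Gamma(k, scale θ): mean = kθ, variance = kθ², so CV = 1/√k.
CV = SD/mean = 15/38.1 = 0.3937, hence k = 1/CV² = 6.45.
Then θ = mean/k = 38.1/6.45 = 5.91.

k ≈ 6.45, θ ≈ 5.91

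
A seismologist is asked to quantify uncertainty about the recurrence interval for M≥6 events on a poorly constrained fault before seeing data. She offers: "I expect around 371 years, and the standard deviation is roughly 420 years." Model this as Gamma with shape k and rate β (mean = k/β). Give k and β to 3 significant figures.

For Gamma(k, rate β): mean = k/β, variance = k/β², so CV = 1/√k.
CV = SD/mean = 420/371 = 1.132, hence k = 1/CV² = 0.78.
Then β = k/mean = 0.78/371 = 0.0021.

k ≈ 0.78, β ≈ 0.0021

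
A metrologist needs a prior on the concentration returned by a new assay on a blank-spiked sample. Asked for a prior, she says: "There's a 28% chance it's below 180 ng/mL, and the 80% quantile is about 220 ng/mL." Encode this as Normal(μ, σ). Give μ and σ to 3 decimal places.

μ = 196.367, σ = 28.081

For Normal(μ,σ), the p-quantile is μ + z_p·σ. Here z_{0.28} = -0.5828, z_{0.8} = 0.8416.
So 180 = μ − 0.5828σ and 220 = μ + 0.8416σ.
Subtracting: σ = (220 − 180)/(0.8416 − (-0.5828)) = 28.081.
Then μ = 180 − (-0.5828)·28.081 = 196.367.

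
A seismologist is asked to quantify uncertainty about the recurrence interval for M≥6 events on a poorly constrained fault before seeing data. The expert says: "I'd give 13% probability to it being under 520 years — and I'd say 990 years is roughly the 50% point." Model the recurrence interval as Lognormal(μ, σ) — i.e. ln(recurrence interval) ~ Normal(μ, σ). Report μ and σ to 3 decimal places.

μ ≈ 6.898, σ ≈ 0.572

If T ~ Lognormal(μ,σ) then ln T ~ Normal(μ,σ), so the p-quantile of ln T is μ + z_p·σ.
ln(520) = 6.254 and ln(990) = 6.898; z_{0.13} = -1.126, z_{0.5} = 0.
σ = (6.898 − 6.254)/(0 − (-1.126)) = 0.572.
μ = 6.254 − (-1.126)·0.572 = 6.898.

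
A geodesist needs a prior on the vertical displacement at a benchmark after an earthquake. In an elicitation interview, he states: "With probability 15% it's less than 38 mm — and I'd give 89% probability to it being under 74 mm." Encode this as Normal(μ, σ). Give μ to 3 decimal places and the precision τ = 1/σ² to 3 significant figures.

For Normal(μ,σ), the p-quantile is μ + z_p·σ. Here z_{0.15} = -1.036, z_{0.89} = 1.227.
So 38 = μ − 1.036σ and 74 = μ + 1.227σ.
Subtracting: σ = (74 − 38)/(1.227 − (-1.036)) = 15.908.
Then μ = 38 − (-1.036)·15.908 = 54.488.
Precision τ = 1/σ² = 1/15.91² = 0.00395.

μ = 54.488, τ = 0.00395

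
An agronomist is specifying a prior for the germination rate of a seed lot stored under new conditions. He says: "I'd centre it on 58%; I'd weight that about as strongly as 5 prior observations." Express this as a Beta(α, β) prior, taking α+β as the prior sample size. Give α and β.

Under the effective-sample-size interpretation, Beta(α, β) has prior mean α/(α+β) and prior sample size α+β.
So α+β = 5 and α/(α+β) = 0.58, giving α = 0.58·5 = 2.9 and β = 5 − 2.9 = 2.1.

α = 2.9, β = 2.1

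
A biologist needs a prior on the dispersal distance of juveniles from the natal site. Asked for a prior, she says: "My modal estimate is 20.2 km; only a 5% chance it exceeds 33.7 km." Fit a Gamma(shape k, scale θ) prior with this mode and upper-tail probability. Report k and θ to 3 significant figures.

Gamma(k,θ) with k>1 has mode (k−1)θ, so θ = 20.2/(k−1).
Need P(X < 33.7) = 0.95 with θ tied to k this way. Start at k = 2, θ = 20.2: P(X<33.7) ≈ 0.497.
Too low — raise k to concentrate. Iterating converges to k ≈ 11.7.
Then θ = 20.2/(11.7−1) ≈ 1.89.

k ≈ 11.7, θ ≈ 1.89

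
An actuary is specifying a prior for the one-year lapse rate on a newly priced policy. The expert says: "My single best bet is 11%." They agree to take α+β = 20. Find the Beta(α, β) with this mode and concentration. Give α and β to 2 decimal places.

α = 2.98, β = 17.02

For α,β > 1 the Beta mode is (α−1)/(α+β−2). With α+β = 20, the mode is (α−1)/18.
Set (α−1)/18 = 0.11 → α = 1 + 0.11·18 = 2.98.
β = 20 − α = 17.02.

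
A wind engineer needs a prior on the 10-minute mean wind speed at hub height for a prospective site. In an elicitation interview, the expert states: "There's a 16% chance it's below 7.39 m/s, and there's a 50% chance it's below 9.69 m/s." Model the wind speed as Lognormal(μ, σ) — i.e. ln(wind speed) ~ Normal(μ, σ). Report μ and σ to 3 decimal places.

μ ≈ 2.271, σ ≈ 0.272

If T ~ Lognormal(μ,σ) then ln T ~ Normal(μ,σ), so the p-quantile of ln T is μ + z_p·σ.
ln(7.39) = 2 and ln(9.69) = 2.271; z_{0.16} = -0.9945, z_{0.5} = 0.
σ = (2.271 − 2)/(0 − (-0.9945)) = 0.272.
μ = 2 − (-0.9945)·0.272 = 2.271.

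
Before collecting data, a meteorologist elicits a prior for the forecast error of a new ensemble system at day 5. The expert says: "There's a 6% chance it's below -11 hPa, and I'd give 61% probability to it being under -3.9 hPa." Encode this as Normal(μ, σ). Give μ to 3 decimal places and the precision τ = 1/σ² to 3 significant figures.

μ = -4.981, τ = 0.0667

For Normal(μ,σ), the p-quantile is μ + z_p·σ. Here z_{0.06} = -1.555, z_{0.61} = 0.2793.
So -11 = μ − 1.555σ and -3.9 = μ + 0.2793σ.
Subtracting: σ = (-3.9 − -11)/(0.2793 − (-1.555)) = 3.871.
Then μ = -11 − (-1.555)·3.871 = -4.981.
Precision τ = 1/σ² = 1/3.871² = 0.0667.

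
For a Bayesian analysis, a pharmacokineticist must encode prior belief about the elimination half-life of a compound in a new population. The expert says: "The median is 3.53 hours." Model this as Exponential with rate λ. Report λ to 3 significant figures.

Exponential median = ln 2 / λ, so λ = ln 2 / 3.53 = 0.196.

λ ≈ 0.196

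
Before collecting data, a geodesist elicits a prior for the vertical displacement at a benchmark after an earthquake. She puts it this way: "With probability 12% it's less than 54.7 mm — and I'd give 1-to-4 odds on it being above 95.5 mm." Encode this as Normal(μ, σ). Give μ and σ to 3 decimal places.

For Normal(μ,σ), the p-quantile is μ + z_p·σ. Here z_{0.12} = -1.175, z_{0.8} = 0.8416.
So 54.7 = μ − 1.175σ and 95.5 = μ + 0.8416σ.
Subtracting: σ = (95.5 − 54.7)/(0.8416 − (-1.175)) = 20.232.
Then μ = 54.7 − (-1.175)·20.232 = 78.472.

μ = 78.472, σ = 20.232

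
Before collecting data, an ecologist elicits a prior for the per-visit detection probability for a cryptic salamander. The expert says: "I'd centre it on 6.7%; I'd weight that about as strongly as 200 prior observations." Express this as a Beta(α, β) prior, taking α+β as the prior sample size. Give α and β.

α = 13.4, β = 186.6

Under the effective-sample-size interpretation, Beta(α, β) has prior mean α/(α+β) and prior sample size α+β.
So α+β = 200 and α/(α+β) = 0.067, giving α = 0.067·200 = 13.4 and β = 200 − 13.4 = 186.6.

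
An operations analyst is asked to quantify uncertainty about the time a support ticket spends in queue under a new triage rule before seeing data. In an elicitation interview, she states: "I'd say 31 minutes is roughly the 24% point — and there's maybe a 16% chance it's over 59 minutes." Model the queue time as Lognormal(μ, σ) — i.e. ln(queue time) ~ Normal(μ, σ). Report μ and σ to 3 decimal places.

μ ≈ 3.701, σ ≈ 0.378

If T ~ Lognormal(μ,σ) then ln T ~ Normal(μ,σ), so the p-quantile of ln T is μ + z_p·σ.
ln(31) = 3.434 and ln(59) = 4.078; z_{0.24} = -0.7063, z_{0.84} = 0.9945.
σ = (4.078 − 3.434)/(0.9945 − (-0.7063)) = 0.378.
μ = 3.434 − (-0.7063)·0.378 = 3.701.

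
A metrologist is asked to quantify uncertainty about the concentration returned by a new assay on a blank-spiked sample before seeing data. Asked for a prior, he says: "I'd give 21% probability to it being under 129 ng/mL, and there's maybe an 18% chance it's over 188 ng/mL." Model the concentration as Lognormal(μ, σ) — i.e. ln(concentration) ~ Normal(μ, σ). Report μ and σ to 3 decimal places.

If T ~ Lognormal(μ,σ) then ln T ~ Normal(μ,σ), so the p-quantile of ln T is μ + z_p·σ.
ln(129) = 4.86 and ln(188) = 5.236; z_{0.21} = -0.8064, z_{0.82} = 0.9154.
σ = (5.236 − 4.86)/(0.9154 − (-0.8064)) = 0.219.
μ = 4.86 − (-0.8064)·0.219 = 5.036.

μ ≈ 5.036, σ ≈ 0.219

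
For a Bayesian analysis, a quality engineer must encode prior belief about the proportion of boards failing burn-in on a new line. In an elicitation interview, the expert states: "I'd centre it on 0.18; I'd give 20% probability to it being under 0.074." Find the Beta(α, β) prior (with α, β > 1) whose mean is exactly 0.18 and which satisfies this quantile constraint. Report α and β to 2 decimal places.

With mean 0.18 fixed, write α = 0.18s, β = 0.82s where s = α+β.
Need P(θ < 0.074) = 0.2 under Beta(0.18s, 0.82s). Normal approximation: (q−m)/√(m(1−m)/s) ≈ z_{0.2} = -0.842, so s ≈ 0.18·0.82·(-0.842)²/(0.074−0.18)² = 9.3.
At s = 9.3: P(θ<0.074) ≈ 0.200. Adjusting to match 0.2 gives s ≈ 9.31.
So α = 0.18·9.31 ≈ 1.68, β = 0.82·9.31 ≈ 7.63.

α ≈ 1.68, β ≈ 7.63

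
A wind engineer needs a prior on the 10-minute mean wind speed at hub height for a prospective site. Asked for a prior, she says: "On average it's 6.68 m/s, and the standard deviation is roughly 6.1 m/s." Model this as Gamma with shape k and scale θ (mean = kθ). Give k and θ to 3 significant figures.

k ≈ 1.2, θ ≈ 5.57

For Gamma(k, scale θ): mean = kθ, variance = kθ², so CV = 1/√k.
CV = SD/mean = 6.1/6.68 = 0.9132, hence k = 1/CV² = 1.2.
Then θ = mean/k = 6.68/1.2 = 5.57.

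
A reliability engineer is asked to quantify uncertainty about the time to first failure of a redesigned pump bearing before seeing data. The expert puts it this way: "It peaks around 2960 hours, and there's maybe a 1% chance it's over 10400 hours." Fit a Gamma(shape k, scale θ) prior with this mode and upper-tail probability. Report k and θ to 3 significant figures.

Gamma(k,θ) with k>1 has mode (k−1)θ, so θ = 2960/(k−1).
Need P(X < 10400) = 0.99 with θ tied to k this way. Start at k = 2, θ = 2960: P(X<10400) ≈ 0.866.
Too low — raise k to concentrate. Iterating converges to k ≈ 3.74.
Then θ = 2960/(3.74−1) ≈ 1080.

k ≈ 3.74, θ ≈ 1080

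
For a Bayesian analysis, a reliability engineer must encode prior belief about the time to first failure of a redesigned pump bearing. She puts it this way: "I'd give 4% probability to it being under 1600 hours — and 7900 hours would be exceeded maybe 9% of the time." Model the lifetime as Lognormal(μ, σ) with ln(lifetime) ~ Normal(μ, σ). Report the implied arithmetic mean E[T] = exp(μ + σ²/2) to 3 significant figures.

If T ~ Lognormal(μ,σ) then ln T ~ Normal(μ,σ), so the p-quantile of ln T is μ + z_p·σ.
ln(1600) = 7.378 and ln(7900) = 8.975; z_{0.04} = -1.751, z_{0.91} = 1.341.
σ = (8.975 − 7.378)/(1.341 − (-1.751)) = 0.517.
μ = 7.378 − (-1.751)·0.517 = 8.282.
E[T] = exp(μ + σ²/2) = exp(8.282 + 0.1334) = 4520 hours.

E[T] ≈ 4520 hours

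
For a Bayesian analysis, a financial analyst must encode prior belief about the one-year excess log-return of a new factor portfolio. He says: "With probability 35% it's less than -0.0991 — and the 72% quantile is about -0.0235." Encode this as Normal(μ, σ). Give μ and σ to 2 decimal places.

The p-quantile of Normal(μ,σ) is μ + z_p·σ, with z_{0.35} = -0.3853 and z_{0.72} = 0.5828.
Eliminate σ: μ = (z₂·x₁ − z₁·x₂)/(z₂ − z₁) = (0.5828·-0.0991 − (-0.3853)·-0.0235)/0.9682 = -0.07.
Then σ = (x₂ − x₁)/(z₂ − z₁) = (-0.0235 − -0.0991)/0.9682 = 0.08.

μ = -0.07, σ = 0.08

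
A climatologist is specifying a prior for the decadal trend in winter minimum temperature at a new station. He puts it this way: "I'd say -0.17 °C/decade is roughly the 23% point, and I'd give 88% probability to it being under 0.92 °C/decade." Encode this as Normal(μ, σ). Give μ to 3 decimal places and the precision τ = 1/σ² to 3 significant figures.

μ = 0.251, τ = 3.08

For Normal(μ,σ), the p-quantile is μ + z_p·σ. Here z_{0.23} = -0.7388, z_{0.88} = 1.175.
So -0.17 = μ − 0.7388σ and 0.92 = μ + 1.175σ.
Subtracting: σ = (0.92 − -0.17)/(1.175 − (-0.7388)) = 0.570.
Then μ = -0.17 − (-0.7388)·0.570 = 0.251.
Precision τ = 1/σ² = 1/0.5695² = 3.08.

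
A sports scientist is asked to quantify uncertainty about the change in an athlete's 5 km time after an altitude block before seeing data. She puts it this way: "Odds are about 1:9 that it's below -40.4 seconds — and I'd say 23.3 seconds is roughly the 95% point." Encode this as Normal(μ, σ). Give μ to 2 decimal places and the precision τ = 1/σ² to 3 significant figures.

The p-quantile of Normal(μ,σ) is μ + z_p·σ, with z_{0.1} = -1.282 and z_{0.95} = 1.645.
Eliminate σ: μ = (z₂·x₁ − z₁·x₂)/(z₂ − z₁) = (1.645·-40.4 − (-1.282)·23.3)/2.926 = -12.50.
Then σ = (x₂ − x₁)/(z₂ − z₁) = (23.3 − -40.4)/2.926 = 21.77.
Precision τ = 1/σ² = 1/21.77² = 0.00211.

μ = -12.50, τ = 0.00211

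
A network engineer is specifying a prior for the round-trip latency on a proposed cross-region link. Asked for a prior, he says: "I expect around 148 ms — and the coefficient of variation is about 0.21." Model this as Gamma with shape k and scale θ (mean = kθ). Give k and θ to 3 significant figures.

For Gamma(k, scale θ): mean = kθ, variance = kθ², so CV = 1/√k.
CV = 0.21, hence k = 1/CV² = 22.7.
Then θ = mean/k = 148/22.7 = 6.53.

k ≈ 22.7, θ ≈ 6.53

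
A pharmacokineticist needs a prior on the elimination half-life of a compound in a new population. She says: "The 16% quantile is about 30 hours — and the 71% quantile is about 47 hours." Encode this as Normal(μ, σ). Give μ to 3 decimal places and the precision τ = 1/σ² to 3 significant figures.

For Normal(μ,σ), the p-quantile is μ + z_p·σ. Here z_{0.16} = -0.9945, z_{0.71} = 0.5534.
So 30 = μ − 0.9945σ and 47 = μ + 0.5534σ.
Subtracting: σ = (47 − 30)/(0.5534 − (-0.9945)) = 10.983.
Then μ = 30 − (-0.9945)·10.983 = 40.922.
Precision τ = 1/σ² = 1/10.98² = 0.00829.

μ = 40.922, τ = 0.00829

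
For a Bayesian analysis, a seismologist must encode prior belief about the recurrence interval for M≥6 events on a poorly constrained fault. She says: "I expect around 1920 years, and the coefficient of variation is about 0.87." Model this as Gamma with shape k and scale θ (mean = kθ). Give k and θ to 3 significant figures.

k ≈ 1.32, θ ≈ 1450

For Gamma(k, scale θ): mean = kθ, variance = kθ², so CV = 1/√k.
CV = 0.87, hence k = 1/CV² = 1.32.
Then θ = mean/k = 1920/1.32 = 1450.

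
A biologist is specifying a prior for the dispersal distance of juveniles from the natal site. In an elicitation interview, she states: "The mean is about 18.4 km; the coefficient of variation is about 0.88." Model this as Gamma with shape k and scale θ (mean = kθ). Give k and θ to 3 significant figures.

For Gamma(k, scale θ): mean = kθ, variance = kθ², so CV = 1/√k.
CV = 0.88, hence k = 1/CV² = 1.29.
Then θ = mean/k = 18.4/1.29 = 14.2.

k ≈ 1.29, θ ≈ 14.2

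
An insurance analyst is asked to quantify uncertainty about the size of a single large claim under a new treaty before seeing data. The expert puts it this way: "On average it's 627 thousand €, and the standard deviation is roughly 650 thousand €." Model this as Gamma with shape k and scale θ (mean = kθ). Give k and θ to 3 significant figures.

k ≈ 0.93, θ ≈ 674

For Gamma(k, scale θ): mean = kθ, variance = kθ², so CV = 1/√k.
CV = SD/mean = 650/627 = 1.037, hence k = 1/CV² = 0.93.
Then θ = mean/k = 627/0.93 = 674.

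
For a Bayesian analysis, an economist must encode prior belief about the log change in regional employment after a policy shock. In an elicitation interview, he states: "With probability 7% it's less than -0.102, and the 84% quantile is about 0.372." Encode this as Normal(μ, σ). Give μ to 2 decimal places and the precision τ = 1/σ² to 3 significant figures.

The p-quantile of Normal(μ,σ) is μ + z_p·σ, with z_{0.07} = -1.476 and z_{0.84} = 0.9945.
Eliminate σ: μ = (z₂·x₁ − z₁·x₂)/(z₂ − z₁) = (0.9945·-0.102 − (-1.476)·0.372)/2.47 = 0.18.
Then σ = (x₂ − x₁)/(z₂ − z₁) = (0.372 − -0.102)/2.47 = 0.19.
Precision τ = 1/σ² = 1/0.1919² = 27.2.

μ = 0.18, τ = 27.2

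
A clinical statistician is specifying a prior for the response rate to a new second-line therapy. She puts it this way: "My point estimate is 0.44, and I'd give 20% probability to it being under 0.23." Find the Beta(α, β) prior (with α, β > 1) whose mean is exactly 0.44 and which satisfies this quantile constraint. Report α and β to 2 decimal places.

With mean 0.44 fixed, write α = 0.44s, β = 0.56s where s = α+β.
Need P(θ < 0.23) = 0.2 under Beta(0.44s, 0.56s). Normal approximation: (q−m)/√(m(1−m)/s) ≈ z_{0.2} = -0.842, so s ≈ 0.44·0.56·(-0.842)²/(0.23−0.44)² = 4.0.
At s = 4.0: P(θ<0.23) ≈ 0.205. Adjusting to match 0.2 gives s ≈ 4.09.
So α = 0.44·4.09 ≈ 1.80, β = 0.56·4.09 ≈ 2.29.

α ≈ 1.80, β ≈ 2.29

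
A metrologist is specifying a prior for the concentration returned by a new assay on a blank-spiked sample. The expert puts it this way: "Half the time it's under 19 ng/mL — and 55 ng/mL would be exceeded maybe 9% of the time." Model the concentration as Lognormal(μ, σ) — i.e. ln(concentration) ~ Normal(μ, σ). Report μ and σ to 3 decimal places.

If T ~ Lognormal(μ,σ) then ln T ~ Normal(μ,σ), so the p-quantile of ln T is μ + z_p·σ.
ln(19) = 2.944 and ln(55) = 4.007; z_{0.5} = 0, z_{0.91} = 1.341.
σ = (4.007 − 2.944)/(1.341 − (0)) = 0.793.
μ = 2.944 − (0)·0.793 = 2.944.

μ ≈ 2.944, σ ≈ 0.793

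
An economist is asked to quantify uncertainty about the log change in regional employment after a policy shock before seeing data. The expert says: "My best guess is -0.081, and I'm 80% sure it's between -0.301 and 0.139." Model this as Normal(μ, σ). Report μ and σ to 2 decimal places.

A symmetric 80% interval runs μ ± z·σ with z = 1.282.
Half-width = 0.22, so σ = 0.22/1.282 = 0.17.
μ is the stated best guess, -0.08.

μ = -0.08, σ = 0.17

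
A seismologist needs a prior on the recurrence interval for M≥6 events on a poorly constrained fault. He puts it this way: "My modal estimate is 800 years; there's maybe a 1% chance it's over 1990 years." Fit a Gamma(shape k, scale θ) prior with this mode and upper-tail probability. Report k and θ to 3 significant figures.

k ≈ 6.66, θ ≈ 141

Gamma(k,θ) with k>1 has mode (k−1)θ, so θ = 800/(k−1).
Need P(X < 1990) = 0.99 with θ tied to k this way. Start at k = 2, θ = 800: P(X<1990) ≈ 0.710.
Too low — raise k to concentrate. Iterating converges to k ≈ 6.66.
Then θ = 800/(6.66−1) ≈ 141.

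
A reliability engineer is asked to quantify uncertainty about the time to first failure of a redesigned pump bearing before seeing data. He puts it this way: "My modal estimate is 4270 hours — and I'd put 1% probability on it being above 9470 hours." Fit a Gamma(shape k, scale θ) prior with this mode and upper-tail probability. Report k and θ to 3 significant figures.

Gamma(k,θ) with k>1 has mode (k−1)θ, so θ = 4270/(k−1).
Need P(X < 9470) = 0.99 with θ tied to k this way. Start at k = 2, θ = 4270: P(X<9470) ≈ 0.650.
Too low — raise k to concentrate. Iterating converges to k ≈ 8.59.
Then θ = 4270/(8.59−1) ≈ 563.

k ≈ 8.59, θ ≈ 563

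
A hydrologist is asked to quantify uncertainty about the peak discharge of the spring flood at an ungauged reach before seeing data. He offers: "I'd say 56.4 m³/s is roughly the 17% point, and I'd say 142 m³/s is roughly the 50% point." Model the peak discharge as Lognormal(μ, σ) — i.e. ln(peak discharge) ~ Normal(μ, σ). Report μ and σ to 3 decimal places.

μ ≈ 4.956, σ ≈ 0.968

If T ~ Lognormal(μ,σ) then ln T ~ Normal(μ,σ), so the p-quantile of ln T is μ + z_p·σ.
ln(56.4) = 4.032 and ln(142) = 4.956; z_{0.17} = -0.9542, z_{0.5} = 0.
σ = (4.956 − 4.032)/(0 − (-0.9542)) = 0.968.
μ = 4.032 − (-0.9542)·0.968 = 4.956.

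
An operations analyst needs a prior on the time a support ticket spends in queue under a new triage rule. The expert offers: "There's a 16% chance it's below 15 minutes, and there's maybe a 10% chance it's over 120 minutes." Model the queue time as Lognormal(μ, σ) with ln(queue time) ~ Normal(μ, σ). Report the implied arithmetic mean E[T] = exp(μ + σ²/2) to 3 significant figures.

If T ~ Lognormal(μ,σ) then ln T ~ Normal(μ,σ), so the p-quantile of ln T is μ + z_p·σ.
ln(15) = 2.708 and ln(120) = 4.787; z_{0.16} = -0.9945, z_{0.9} = 1.282.
σ = (4.787 − 2.708)/(1.282 − (-0.9945)) = 0.914.
μ = 2.708 − (-0.9945)·0.914 = 3.617.
E[T] = exp(μ + σ²/2) = exp(3.617 + 0.4174) = 56.5 minutes.

E[T] ≈ 56.5 minutes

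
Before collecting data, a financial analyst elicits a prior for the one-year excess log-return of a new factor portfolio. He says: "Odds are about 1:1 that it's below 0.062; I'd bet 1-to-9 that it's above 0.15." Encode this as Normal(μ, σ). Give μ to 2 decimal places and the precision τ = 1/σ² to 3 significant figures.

μ = 0.06, τ = 212

The p-quantile of Normal(μ,σ) is μ + z_p·σ, with z_{0.5} = 0 and z_{0.9} = 1.282.
Eliminate σ: μ = (z₂·x₁ − z₁·x₂)/(z₂ − z₁) = (1.282·0.062 − (0)·0.15)/1.282 = 0.06.
Then σ = (x₂ − x₁)/(z₂ − z₁) = (0.15 − 0.062)/1.282 = 0.07.
Precision τ = 1/σ² = 1/0.06867² = 212.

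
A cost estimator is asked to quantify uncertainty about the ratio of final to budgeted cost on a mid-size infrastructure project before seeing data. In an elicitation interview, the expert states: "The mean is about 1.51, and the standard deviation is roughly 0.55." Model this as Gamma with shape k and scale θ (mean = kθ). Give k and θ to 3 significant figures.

For Gamma(k, scale θ): mean = kθ, variance = kθ², so CV = 1/√k.
CV = SD/mean = 0.55/1.51 = 0.3642, hence k = 1/CV² = 7.54.
Then θ = mean/k = 1.51/7.54 = 0.2.

k ≈ 7.54, θ ≈ 0.2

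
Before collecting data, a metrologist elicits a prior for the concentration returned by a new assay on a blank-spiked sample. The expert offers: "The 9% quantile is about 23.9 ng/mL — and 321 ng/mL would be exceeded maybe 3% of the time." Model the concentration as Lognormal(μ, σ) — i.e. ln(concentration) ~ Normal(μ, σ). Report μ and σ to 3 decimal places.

μ ≈ 4.255, σ ≈ 0.806

If T ~ Lognormal(μ,σ) then ln T ~ Normal(μ,σ), so the p-quantile of ln T is μ + z_p·σ.
ln(23.9) = 3.174 and ln(321) = 5.771; z_{0.09} = -1.341, z_{0.97} = 1.881.
σ = (5.771 − 3.174)/(1.881 − (-1.341)) = 0.806.
μ = 3.174 − (-1.341)·0.806 = 4.255.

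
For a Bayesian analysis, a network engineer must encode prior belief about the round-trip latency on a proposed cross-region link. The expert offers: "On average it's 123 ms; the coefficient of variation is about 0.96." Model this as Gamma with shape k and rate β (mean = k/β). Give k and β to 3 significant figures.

k ≈ 1.09, β ≈ 0.00882

For Gamma(k, rate β): mean = k/β, variance = k/β², so CV = 1/√k.
CV = 0.96, hence k = 1/CV² = 1.09.
Then β = k/mean = 1.09/123 = 0.00882.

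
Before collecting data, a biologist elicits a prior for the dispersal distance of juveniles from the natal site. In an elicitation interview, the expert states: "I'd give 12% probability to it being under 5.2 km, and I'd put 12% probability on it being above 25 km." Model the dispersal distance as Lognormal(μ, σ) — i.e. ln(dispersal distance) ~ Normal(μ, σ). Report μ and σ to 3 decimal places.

μ ≈ 2.434, σ ≈ 0.668

If T ~ Lognormal(μ,σ) then ln T ~ Normal(μ,σ), so the p-quantile of ln T is μ + z_p·σ.
ln(5.2) = 1.649 and ln(25) = 3.219; z_{0.12} = -1.175, z_{0.88} = 1.175.
σ = (3.219 − 1.649)/(1.175 − (-1.175)) = 0.668.
μ = 1.649 − (-1.175)·0.668 = 2.434.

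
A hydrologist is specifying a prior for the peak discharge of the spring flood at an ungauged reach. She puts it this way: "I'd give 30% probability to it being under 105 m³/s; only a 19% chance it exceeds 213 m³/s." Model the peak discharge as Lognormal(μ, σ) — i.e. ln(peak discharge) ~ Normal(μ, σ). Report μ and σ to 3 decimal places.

If T ~ Lognormal(μ,σ) then ln T ~ Normal(μ,σ), so the p-quantile of ln T is μ + z_p·σ.
ln(105) = 4.654 and ln(213) = 5.361; z_{0.3} = -0.5244, z_{0.81} = 0.8779.
σ = (5.361 − 4.654)/(0.8779 − (-0.5244)) = 0.504.
μ = 4.654 − (-0.5244)·0.504 = 4.918.

μ ≈ 4.918, σ ≈ 0.504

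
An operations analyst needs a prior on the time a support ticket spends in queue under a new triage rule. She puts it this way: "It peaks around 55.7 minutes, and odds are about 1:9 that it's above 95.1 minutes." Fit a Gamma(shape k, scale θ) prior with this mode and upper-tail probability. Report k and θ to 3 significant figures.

Gamma(k,θ) with k>1 has mode (k−1)θ, so θ = 55.7/(k−1).
Need P(X < 95.1) = 0.9 with θ tied to k this way. Start at k = 2, θ = 55.7: P(X<95.1) ≈ 0.509.
Too low — raise k to concentrate. Iterating converges to k ≈ 7.62.
Then θ = 55.7/(7.62−1) ≈ 8.42.

k ≈ 7.62, θ ≈ 8.42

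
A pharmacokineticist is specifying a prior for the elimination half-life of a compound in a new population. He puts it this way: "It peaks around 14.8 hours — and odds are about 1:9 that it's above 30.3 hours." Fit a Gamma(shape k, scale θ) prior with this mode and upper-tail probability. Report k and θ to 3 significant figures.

Gamma(k,θ) with k>1 has mode (k−1)θ, so θ = 14.8/(k−1).
Need P(X < 30.3) = 0.9 with θ tied to k this way. Start at k = 2, θ = 14.8: P(X<30.3) ≈ 0.607.
Too low — raise k to concentrate. Iterating converges to k ≈ 4.74.
Then θ = 14.8/(4.74−1) ≈ 3.96.

k ≈ 4.74, θ ≈ 3.96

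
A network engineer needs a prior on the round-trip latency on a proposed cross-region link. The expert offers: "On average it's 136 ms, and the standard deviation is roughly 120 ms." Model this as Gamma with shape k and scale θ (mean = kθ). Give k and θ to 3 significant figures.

For Gamma(k, scale θ): mean = kθ, variance = kθ², so CV = 1/√k.
CV = SD/mean = 120/136 = 0.8824, hence k = 1/CV² = 1.28.
Then θ = mean/k = 136/1.28 = 106.

k ≈ 1.28, θ ≈ 106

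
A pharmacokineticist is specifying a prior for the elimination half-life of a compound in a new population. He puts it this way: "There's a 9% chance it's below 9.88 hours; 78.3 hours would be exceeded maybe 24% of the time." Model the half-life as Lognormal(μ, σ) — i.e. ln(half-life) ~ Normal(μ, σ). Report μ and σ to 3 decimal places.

If T ~ Lognormal(μ,σ) then ln T ~ Normal(μ,σ), so the p-quantile of ln T is μ + z_p·σ.
ln(9.88) = 2.291 and ln(78.3) = 4.361; z_{0.09} = -1.341, z_{0.76} = 0.7063.
σ = (4.361 − 2.291)/(0.7063 − (-1.341)) = 1.011.
μ = 2.291 − (-1.341)·1.011 = 3.646.

μ ≈ 3.646, σ ≈ 1.011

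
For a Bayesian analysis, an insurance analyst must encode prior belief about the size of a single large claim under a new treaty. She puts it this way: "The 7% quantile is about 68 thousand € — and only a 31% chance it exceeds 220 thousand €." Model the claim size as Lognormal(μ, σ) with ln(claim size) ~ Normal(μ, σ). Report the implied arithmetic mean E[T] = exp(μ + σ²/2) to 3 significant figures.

E[T] ≈ 196 thousand €

If T ~ Lognormal(μ,σ) then ln T ~ Normal(μ,σ), so the p-quantile of ln T is μ + z_p·σ.
ln(68) = 4.22 and ln(220) = 5.394; z_{0.07} = -1.476, z_{0.69} = 0.4959.
σ = (5.394 − 4.22)/(0.4959 − (-1.476)) = 0.596.
μ = 4.22 − (-1.476)·0.596 = 5.098.
E[T] = exp(μ + σ²/2) = exp(5.098 + 0.1773) = 196 thousand €.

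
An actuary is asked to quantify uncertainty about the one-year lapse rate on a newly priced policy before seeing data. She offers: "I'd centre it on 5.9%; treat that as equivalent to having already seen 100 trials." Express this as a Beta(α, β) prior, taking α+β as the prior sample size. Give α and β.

Under the effective-sample-size interpretation, Beta(α, β) has prior mean α/(α+β) and prior sample size α+β.
So α+β = 100 and α/(α+β) = 0.059, giving α = 0.059·100 = 5.9 and β = 100 − 5.9 = 94.1.

α = 5.9, β = 94.1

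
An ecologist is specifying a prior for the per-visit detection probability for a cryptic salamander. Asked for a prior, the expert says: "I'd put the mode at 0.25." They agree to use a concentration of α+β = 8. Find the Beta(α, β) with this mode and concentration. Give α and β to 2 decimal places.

For α,β > 1 the Beta mode is (α−1)/(α+β−2). With α+β = 8, the mode is (α−1)/6.
Set (α−1)/6 = 0.25 → α = 1 + 0.25·6 = 2.50.
β = 8 − α = 5.50.

α = 2.50, β = 5.50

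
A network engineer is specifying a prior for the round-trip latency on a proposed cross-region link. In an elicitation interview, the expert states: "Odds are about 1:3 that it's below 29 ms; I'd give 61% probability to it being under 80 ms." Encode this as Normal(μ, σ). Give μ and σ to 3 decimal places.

μ = 65.065, σ = 53.470

For Normal(μ,σ), the p-quantile is μ + z_p·σ. Here z_{0.25} = -0.6745, z_{0.61} = 0.2793.
So 29 = μ − 0.6745σ and 80 = μ + 0.2793σ.
Subtracting: σ = (80 − 29)/(0.2793 − (-0.6745)) = 53.470.
Then μ = 29 − (-0.6745)·53.470 = 65.065.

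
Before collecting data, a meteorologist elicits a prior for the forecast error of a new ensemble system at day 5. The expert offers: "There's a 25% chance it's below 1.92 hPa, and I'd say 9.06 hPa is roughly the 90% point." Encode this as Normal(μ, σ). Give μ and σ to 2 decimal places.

For Normal(μ,σ), the p-quantile is μ + z_p·σ. Here z_{0.25} = -0.6745, z_{0.9} = 1.282.
So 1.92 = μ − 0.6745σ and 9.06 = μ + 1.282σ.
Subtracting: σ = (9.06 − 1.92)/(1.282 − (-0.6745)) = 3.65.
Then μ = 1.92 − (-0.6745)·3.65 = 4.38.

μ = 4.38, σ = 3.65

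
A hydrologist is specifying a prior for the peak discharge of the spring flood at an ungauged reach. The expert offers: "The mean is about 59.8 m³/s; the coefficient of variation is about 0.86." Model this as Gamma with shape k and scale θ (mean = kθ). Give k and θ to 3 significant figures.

k ≈ 1.35, θ ≈ 44.2

For Gamma(k, scale θ): mean = kθ, variance = kθ², so CV = 1/√k.
CV = 0.86, hence k = 1/CV² = 1.35.
Then θ = mean/k = 59.8/1.35 = 44.2.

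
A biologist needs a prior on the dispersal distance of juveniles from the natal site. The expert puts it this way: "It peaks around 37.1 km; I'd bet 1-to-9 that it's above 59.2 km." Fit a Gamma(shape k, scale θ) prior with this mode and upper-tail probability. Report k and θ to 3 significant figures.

k ≈ 9.6, θ ≈ 4.31

Gamma(k,θ) with k>1 has mode (k−1)θ, so θ = 37.1/(k−1).
Need P(X < 59.2) = 0.9 with θ tied to k this way. Start at k = 2, θ = 37.1: P(X<59.2) ≈ 0.474.
Too low — raise k to concentrate. Iterating converges to k ≈ 9.6.
Then θ = 37.1/(9.6−1) ≈ 4.31.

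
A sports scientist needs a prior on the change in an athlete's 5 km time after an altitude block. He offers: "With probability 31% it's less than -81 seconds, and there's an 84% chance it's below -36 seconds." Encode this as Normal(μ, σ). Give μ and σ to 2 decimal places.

The p-quantile of Normal(μ,σ) is μ + z_p·σ, with z_{0.31} = -0.4959 and z_{0.84} = 0.9945.
Eliminate σ: μ = (z₂·x₁ − z₁·x₂)/(z₂ − z₁) = (0.9945·-81 − (-0.4959)·-36)/1.49 = -66.03.
Then σ = (x₂ − x₁)/(z₂ − z₁) = (-36 − -81)/1.49 = 30.20.

μ = -66.03, σ = 30.20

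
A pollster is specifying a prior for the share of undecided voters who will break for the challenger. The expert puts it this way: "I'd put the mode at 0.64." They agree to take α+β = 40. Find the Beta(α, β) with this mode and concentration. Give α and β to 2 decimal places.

For α,β > 1 the Beta mode is (α−1)/(α+β−2). With α+β = 40, the mode is (α−1)/38.
Set (α−1)/38 = 0.64 → α = 1 + 0.64·38 = 25.32.
β = 40 − α = 14.68.

α = 25.32, β = 14.68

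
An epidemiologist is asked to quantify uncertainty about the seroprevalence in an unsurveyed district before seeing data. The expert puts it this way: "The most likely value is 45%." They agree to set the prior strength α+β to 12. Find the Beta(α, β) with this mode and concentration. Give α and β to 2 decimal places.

For α,β > 1 the Beta mode is (α−1)/(α+β−2). With α+β = 12, the mode is (α−1)/10.
Set (α−1)/10 = 0.45 → α = 1 + 0.45·10 = 5.50.
β = 12 − α = 6.50.

α = 5.50, β = 6.50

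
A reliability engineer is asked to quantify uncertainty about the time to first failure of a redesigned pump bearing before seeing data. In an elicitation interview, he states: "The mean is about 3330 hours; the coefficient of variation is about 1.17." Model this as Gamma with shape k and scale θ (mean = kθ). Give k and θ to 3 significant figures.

For Gamma(k, scale θ): mean = kθ, variance = kθ², so CV = 1/√k.
CV = 1.17, hence k = 1/CV² = 0.731.
Then θ = mean/k = 3330/0.731 = 4560.

k ≈ 0.731, θ ≈ 4560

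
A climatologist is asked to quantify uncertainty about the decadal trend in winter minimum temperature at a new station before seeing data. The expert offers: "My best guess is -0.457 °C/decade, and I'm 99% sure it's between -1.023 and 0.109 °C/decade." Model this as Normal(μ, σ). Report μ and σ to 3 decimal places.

A symmetric 99% interval runs μ ± z·σ with z = 2.576.
Half-width = 0.566, so σ = 0.566/2.576 = 0.220.
μ is the stated best guess, -0.457.

μ = -0.457, σ = 0.220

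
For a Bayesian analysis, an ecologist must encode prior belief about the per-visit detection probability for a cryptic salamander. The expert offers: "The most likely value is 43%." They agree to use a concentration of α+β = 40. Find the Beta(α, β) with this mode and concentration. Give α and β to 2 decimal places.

For α,β > 1 the Beta mode is (α−1)/(α+β−2). With α+β = 40, the mode is (α−1)/38.
Set (α−1)/38 = 0.43 → α = 1 + 0.43·38 = 17.34.
β = 40 − α = 22.66.

α = 17.34, β = 22.66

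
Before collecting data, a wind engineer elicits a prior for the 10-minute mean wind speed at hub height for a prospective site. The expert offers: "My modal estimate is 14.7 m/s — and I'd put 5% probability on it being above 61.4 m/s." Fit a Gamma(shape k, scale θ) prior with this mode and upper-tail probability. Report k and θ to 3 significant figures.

Gamma(k,θ) with k>1 has mode (k−1)θ, so θ = 14.7/(k−1).
Need P(X < 61.4) = 0.95 with θ tied to k this way. Start at k = 2, θ = 14.7: P(X<61.4) ≈ 0.921.
Too low — raise k to concentrate. Iterating converges to k ≈ 2.22.
Then θ = 14.7/(2.22−1) ≈ 12.

k ≈ 2.22, θ ≈ 12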